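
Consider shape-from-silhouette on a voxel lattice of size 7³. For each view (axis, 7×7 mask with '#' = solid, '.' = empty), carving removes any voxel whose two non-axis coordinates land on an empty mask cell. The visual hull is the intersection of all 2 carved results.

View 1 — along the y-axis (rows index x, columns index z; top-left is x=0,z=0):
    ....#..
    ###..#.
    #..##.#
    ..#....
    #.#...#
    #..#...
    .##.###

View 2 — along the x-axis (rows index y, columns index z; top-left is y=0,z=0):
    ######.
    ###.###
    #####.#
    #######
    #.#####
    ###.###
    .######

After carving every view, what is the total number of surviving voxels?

remaining voxels: 125

before carving: 343 voxels (7×7×7)
  1. axis=1 (XZ plane), |mask|=20  ⇒  voxels=140
  2. axis=0 (YZ plane), |mask|=43  ⇒  voxels=125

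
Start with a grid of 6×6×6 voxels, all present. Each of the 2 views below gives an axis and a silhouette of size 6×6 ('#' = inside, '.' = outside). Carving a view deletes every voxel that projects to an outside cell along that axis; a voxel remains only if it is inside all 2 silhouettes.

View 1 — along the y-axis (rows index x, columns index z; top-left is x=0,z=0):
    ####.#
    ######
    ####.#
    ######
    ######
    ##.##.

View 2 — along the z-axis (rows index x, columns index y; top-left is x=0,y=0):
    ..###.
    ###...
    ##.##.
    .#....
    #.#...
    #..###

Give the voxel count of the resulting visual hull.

before carving: 216 voxels (6×6×6)
  1. axis=1 (XZ plane), |mask|=32  ⇒  voxels=192
  2. axis=2 (XY plane), |mask|=17  ⇒  voxels=87

voxel count = 87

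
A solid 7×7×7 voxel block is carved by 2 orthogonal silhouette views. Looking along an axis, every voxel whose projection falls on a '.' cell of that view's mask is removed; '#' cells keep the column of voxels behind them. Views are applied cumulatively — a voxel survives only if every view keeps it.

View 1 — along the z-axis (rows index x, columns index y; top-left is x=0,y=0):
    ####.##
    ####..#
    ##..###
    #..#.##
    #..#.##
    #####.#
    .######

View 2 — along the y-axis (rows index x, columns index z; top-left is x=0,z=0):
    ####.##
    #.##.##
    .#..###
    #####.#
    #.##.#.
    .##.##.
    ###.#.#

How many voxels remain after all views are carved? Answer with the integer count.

|visual hull| = 175

start: 7×7×7 = 343 voxels
carve view 1 (along z, XY-mask fill 36/49): 252 voxels remain
carve view 2 (along y, XZ-mask fill 34/49): 175 voxels remain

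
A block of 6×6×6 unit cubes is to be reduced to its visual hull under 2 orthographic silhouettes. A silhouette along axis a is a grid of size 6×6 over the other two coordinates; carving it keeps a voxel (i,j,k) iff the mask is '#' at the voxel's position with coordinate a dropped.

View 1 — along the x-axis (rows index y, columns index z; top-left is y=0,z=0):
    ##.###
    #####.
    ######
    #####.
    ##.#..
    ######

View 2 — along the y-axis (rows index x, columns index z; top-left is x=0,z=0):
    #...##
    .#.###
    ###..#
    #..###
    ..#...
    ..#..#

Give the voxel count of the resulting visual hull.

before carving: 216 voxels (6×6×6)
step 1: project along x, AND mask (30/36) → |grid| = 180
step 2: project along y, AND mask (18/36) → |grid| = 84

84 voxels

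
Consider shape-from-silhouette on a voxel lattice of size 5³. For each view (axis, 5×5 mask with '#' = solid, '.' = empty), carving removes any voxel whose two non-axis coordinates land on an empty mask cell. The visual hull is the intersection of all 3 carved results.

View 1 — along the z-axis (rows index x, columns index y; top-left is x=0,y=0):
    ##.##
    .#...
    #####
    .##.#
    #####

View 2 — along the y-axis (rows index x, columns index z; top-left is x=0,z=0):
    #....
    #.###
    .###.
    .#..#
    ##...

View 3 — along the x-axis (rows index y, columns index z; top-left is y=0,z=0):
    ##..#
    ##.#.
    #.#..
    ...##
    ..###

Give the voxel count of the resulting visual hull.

voxel count = 18

start: 5×5×5 = 125 voxels
after view 1 [z-axis, 18 of 25 cells solid] → remaining = 90
after view 2 [y-axis, 12 of 25 cells solid] → remaining = 39
after view 3 [x-axis, 13 of 25 cells solid] → remaining = 18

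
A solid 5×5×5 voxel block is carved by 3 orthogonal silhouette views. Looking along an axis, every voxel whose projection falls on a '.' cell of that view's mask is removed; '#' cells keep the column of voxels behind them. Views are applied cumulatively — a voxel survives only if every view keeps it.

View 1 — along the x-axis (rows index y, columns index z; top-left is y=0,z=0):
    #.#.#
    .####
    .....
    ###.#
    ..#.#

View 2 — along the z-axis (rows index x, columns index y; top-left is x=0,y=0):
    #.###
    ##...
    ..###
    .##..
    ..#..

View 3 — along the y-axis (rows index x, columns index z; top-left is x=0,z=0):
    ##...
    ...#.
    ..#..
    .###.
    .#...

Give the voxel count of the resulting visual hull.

|visual hull| = 9

start: 5×5×5 = 125 voxels
step 1: project along x, AND mask (13/25) → |grid| = 65
step 2: project along z, AND mask (12/25) → |grid| = 26
step 3: project along y, AND mask (8/25) → |grid| = 9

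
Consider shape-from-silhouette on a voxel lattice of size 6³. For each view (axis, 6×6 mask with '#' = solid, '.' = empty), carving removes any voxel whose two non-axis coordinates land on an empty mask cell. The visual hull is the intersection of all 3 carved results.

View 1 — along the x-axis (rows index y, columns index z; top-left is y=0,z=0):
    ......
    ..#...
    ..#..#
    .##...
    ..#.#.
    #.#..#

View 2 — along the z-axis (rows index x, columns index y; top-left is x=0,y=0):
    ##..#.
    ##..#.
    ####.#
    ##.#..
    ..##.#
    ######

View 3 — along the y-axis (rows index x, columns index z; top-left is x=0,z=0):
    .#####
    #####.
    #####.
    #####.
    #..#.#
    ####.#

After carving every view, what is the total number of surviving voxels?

before carving: 216 voxels (6×6×6)
after view 1 [x-axis, 10 of 36 cells solid] → remaining = 60
after view 2 [z-axis, 23 of 36 cells solid] → remaining = 34
after view 3 [y-axis, 28 of 36 cells solid] → remaining = 27

|visual hull| = 27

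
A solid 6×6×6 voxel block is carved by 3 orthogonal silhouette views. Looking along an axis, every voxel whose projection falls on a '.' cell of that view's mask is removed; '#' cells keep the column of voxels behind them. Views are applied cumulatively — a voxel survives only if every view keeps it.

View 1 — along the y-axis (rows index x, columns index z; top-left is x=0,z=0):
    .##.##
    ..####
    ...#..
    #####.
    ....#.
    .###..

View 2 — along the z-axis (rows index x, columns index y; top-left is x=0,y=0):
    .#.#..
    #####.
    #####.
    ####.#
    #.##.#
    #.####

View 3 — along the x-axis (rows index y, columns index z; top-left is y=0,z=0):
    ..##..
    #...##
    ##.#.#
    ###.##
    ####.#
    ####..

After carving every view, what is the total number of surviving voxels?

voxel count = 49

initial block: 6^3 = 216
[1] y-view keeps 18 columns → grid now 108
[2] z-view keeps 26 columns → grid now 77
[3] x-view keeps 23 columns → grid now 49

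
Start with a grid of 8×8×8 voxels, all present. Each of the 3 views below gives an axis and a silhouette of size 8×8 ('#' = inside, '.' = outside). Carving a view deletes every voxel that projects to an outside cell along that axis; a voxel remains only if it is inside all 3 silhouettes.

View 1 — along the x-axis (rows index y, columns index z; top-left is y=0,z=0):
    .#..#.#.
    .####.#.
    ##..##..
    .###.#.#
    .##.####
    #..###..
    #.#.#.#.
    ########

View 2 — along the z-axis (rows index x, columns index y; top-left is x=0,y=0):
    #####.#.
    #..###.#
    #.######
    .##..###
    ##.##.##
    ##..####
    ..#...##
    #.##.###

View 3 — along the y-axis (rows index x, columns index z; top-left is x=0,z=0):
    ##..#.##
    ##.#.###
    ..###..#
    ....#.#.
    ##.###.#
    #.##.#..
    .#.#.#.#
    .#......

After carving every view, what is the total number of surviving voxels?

remaining voxels: 105

start: 8×8×8 = 512 voxels
  1. axis=0 (YZ plane), |mask|=39  ⇒  voxels=312
  2. axis=2 (XY plane), |mask|=44  ⇒  voxels=217
  3. axis=1 (XZ plane), |mask|=32  ⇒  voxels=105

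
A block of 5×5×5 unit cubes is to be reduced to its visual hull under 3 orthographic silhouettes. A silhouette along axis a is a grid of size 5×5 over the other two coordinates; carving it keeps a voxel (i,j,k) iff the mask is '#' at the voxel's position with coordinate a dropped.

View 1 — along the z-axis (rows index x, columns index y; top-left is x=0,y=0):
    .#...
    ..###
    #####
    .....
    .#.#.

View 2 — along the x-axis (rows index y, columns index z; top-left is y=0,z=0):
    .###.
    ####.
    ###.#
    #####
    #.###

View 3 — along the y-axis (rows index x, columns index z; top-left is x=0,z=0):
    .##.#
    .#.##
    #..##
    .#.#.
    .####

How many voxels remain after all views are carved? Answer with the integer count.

remaining voxels: 27

full grid |V| = 125
[1] z-view keeps 11 columns → grid now 55
[2] x-view keeps 20 columns → grid now 46
[3] y-view keeps 15 columns → grid now 27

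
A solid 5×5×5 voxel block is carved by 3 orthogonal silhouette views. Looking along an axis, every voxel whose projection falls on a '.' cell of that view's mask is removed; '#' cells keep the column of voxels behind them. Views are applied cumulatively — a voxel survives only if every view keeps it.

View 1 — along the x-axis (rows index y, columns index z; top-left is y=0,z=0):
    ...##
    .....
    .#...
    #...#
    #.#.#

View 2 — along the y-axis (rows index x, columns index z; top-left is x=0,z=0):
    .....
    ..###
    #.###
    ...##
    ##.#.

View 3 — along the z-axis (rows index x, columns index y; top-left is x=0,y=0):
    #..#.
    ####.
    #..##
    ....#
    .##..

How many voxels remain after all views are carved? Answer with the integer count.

start: 5×5×5 = 125 voxels
carve view 1 (along x, YZ-mask fill 8/25): 40 voxels remain
carve view 2 (along y, XZ-mask fill 12/25): 20 voxels remain
carve view 3 (along z, XY-mask fill 12/25): 12 voxels remain

|visual hull| = 12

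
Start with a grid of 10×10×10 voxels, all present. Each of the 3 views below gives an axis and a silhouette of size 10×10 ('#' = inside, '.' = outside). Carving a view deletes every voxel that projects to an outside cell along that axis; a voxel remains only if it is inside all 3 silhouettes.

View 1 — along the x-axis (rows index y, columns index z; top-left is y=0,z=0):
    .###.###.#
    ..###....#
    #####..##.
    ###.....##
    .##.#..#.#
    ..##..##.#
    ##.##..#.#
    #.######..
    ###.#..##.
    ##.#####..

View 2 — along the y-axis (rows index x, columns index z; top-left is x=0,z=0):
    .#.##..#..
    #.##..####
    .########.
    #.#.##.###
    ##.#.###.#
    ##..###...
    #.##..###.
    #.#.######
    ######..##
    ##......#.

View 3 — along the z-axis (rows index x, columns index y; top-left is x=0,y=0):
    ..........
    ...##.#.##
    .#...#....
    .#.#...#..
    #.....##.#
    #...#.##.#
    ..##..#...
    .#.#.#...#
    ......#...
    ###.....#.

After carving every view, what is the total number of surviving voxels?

full grid |V| = 1000
step 1: project along x, AND mask (59/100) → |grid| = 590
step 2: project along y, AND mask (63/100) → |grid| = 371
step 3: project along z, AND mask (31/100) → |grid| = 116

|visual hull| = 116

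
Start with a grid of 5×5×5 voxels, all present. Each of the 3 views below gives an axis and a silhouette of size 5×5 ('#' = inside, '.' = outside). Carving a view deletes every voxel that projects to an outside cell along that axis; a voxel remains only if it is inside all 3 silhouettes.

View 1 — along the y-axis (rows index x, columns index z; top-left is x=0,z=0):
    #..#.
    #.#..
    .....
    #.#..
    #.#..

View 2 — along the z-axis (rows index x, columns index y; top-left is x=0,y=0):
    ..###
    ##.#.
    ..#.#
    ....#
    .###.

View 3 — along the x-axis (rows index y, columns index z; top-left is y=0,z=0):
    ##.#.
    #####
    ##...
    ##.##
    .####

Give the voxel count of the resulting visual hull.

|visual hull| = 13

start: 5×5×5 = 125 voxels
V1 y: intersect with XZ mask (8 set) -- 40 left
V2 z: intersect with XY mask (12 set) -- 20 left
V3 x: intersect with YZ mask (18 set) -- 13 left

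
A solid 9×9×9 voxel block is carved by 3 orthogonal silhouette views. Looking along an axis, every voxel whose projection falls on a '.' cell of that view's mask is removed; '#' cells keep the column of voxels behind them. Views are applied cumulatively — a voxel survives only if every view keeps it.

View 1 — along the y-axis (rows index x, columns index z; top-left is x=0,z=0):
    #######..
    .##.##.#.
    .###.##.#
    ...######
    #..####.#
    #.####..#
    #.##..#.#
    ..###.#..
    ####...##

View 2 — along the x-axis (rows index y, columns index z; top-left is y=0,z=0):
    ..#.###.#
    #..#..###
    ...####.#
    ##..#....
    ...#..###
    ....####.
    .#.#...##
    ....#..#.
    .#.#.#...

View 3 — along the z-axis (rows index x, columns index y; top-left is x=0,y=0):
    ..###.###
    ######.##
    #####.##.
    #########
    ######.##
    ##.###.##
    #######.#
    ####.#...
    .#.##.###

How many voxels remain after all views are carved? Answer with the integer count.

before carving: 729 voxels (9×9×9)
  1. axis=1 (XZ plane), |mask|=51  ⇒  voxels=459
  2. axis=0 (YZ plane), |mask|=35  ⇒  voxels=198
  3. axis=2 (XY plane), |mask|=64  ⇒  voxels=163

|visual hull| = 163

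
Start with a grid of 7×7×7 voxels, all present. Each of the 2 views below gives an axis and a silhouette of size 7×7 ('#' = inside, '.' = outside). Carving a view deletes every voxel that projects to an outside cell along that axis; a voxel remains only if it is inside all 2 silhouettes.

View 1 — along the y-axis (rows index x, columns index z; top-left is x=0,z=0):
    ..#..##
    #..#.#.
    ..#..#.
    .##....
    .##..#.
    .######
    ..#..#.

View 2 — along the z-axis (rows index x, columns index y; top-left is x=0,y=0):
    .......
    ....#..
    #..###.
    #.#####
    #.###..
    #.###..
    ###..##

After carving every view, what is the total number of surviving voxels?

69 voxels

before carving: 343 voxels (7×7×7)
[1] y-view keeps 21 columns → grid now 147
[2] z-view keeps 24 columns → grid now 69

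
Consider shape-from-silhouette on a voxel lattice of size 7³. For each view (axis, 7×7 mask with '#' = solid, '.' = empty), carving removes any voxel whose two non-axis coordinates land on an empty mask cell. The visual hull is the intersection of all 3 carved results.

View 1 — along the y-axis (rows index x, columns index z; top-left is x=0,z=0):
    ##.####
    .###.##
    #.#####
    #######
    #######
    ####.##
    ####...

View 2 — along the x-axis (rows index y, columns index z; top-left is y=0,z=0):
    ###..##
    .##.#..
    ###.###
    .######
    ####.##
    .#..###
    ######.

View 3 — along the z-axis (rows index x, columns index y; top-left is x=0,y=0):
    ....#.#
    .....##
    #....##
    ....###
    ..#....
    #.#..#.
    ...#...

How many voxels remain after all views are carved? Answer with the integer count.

full grid |V| = 343
[1] y-view keeps 41 columns → grid now 287
[2] x-view keeps 36 columns → grid now 209
[3] z-view keeps 15 columns → grid now 67

|visual hull| = 67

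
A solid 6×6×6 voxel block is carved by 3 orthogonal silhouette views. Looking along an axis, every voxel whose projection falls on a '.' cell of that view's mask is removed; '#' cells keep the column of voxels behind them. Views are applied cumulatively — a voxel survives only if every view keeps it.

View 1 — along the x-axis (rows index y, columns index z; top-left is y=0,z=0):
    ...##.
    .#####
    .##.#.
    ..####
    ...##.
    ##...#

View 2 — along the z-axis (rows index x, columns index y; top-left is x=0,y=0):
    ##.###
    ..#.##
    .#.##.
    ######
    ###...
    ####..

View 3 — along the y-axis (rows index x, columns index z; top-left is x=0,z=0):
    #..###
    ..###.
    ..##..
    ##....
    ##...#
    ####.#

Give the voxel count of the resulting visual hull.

|visual hull| = 38

full grid |V| = 216
carve view 1 (along x, YZ-mask fill 19/36): 114 voxels remain
carve view 2 (along z, XY-mask fill 24/36): 78 voxels remain
carve view 3 (along y, XZ-mask fill 19/36): 38 voxels remain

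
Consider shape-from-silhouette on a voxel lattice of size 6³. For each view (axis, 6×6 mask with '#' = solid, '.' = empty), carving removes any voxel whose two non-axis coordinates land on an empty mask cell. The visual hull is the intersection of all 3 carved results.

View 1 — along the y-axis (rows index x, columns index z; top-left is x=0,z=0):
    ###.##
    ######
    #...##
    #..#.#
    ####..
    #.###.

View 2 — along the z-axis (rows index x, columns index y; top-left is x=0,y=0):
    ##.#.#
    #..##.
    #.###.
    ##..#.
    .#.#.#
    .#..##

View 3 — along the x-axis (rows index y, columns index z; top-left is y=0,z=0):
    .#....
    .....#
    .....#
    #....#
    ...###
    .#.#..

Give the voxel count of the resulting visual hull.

start: 6×6×6 = 216 voxels
  1. axis=1 (XZ plane), |mask|=25  ⇒  voxels=150
  2. axis=2 (XY plane), |mask|=20  ⇒  voxels=83
  3. axis=0 (YZ plane), |mask|=10  ⇒  voxels=25

remaining voxels: 25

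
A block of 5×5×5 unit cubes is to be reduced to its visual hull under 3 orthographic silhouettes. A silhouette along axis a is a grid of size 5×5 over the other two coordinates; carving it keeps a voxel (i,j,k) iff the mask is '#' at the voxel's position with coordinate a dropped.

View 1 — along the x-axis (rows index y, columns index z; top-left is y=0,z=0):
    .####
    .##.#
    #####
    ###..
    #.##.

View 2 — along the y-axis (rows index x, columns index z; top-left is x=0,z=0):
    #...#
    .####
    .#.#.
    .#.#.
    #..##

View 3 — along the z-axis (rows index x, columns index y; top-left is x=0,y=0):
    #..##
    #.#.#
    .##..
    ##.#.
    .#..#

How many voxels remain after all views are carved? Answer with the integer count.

initial block: 5^3 = 125
V1 x: intersect with YZ mask (18 set) -- 90 left
V2 y: intersect with XZ mask (13 set) -- 44 left
V3 z: intersect with XY mask (13 set) -- 23 left

voxel count = 23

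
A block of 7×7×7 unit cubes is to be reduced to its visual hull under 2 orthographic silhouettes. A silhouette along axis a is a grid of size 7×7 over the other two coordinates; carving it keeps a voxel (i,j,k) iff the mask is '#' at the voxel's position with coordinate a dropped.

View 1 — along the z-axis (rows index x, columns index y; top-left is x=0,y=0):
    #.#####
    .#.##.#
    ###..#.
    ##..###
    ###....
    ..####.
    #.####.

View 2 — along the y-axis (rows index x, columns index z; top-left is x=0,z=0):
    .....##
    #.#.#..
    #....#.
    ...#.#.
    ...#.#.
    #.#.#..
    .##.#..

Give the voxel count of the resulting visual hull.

before carving: 343 voxels (7×7×7)
step 1: project along z, AND mask (31/49) → |grid| = 217
step 2: project along y, AND mask (17/49) → |grid| = 75

75 voxels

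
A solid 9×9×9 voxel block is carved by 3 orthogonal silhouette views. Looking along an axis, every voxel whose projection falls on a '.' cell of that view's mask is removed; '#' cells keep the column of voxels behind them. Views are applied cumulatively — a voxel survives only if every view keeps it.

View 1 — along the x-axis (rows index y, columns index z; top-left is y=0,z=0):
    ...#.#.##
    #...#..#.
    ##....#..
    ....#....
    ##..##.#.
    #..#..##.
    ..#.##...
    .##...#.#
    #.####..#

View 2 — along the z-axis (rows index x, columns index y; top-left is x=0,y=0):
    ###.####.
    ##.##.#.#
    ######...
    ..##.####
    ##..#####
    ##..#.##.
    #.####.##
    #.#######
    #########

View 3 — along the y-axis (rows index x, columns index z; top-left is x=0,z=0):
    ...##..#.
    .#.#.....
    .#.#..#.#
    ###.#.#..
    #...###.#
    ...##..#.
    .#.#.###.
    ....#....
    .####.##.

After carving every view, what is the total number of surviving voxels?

97 voxels

full grid |V| = 729
  1. axis=0 (YZ plane), |mask|=33  ⇒  voxels=297
  2. axis=2 (XY plane), |mask|=61  ⇒  voxels=227
  3. axis=1 (XZ plane), |mask|=34  ⇒  voxels=97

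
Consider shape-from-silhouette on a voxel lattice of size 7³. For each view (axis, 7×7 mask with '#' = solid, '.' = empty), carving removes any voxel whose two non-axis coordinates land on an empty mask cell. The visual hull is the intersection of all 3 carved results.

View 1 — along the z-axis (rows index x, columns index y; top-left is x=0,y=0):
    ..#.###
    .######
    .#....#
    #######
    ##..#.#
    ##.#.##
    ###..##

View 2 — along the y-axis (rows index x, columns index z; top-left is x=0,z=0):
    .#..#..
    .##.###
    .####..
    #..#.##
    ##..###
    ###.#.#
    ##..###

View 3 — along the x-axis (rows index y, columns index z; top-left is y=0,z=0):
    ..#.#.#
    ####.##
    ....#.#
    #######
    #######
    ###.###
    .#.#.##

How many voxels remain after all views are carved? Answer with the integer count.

start: 7×7×7 = 343 voxels
  1. axis=2 (XY plane), |mask|=33  ⇒  voxels=231
  2. axis=1 (XZ plane), |mask|=30  ⇒  voxels=144
  3. axis=0 (YZ plane), |mask|=35  ⇒  voxels=104

remaining voxels: 104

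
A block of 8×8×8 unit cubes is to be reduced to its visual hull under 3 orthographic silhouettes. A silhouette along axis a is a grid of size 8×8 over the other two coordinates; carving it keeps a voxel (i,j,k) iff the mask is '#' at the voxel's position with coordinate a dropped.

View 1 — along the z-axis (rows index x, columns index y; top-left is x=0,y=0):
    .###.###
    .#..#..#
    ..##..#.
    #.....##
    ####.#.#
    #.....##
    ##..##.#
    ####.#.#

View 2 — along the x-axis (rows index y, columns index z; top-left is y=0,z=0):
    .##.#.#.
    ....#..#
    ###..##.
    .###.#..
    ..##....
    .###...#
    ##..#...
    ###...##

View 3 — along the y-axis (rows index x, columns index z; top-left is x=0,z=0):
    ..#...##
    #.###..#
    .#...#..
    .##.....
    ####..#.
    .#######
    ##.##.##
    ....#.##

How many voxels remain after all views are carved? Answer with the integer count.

full grid |V| = 512
carve view 1 (along z, XY-mask fill 35/64): 280 voxels remain
carve view 2 (along x, YZ-mask fill 29/64): 133 voxels remain
carve view 3 (along y, XZ-mask fill 33/64): 74 voxels remain

remaining voxels: 74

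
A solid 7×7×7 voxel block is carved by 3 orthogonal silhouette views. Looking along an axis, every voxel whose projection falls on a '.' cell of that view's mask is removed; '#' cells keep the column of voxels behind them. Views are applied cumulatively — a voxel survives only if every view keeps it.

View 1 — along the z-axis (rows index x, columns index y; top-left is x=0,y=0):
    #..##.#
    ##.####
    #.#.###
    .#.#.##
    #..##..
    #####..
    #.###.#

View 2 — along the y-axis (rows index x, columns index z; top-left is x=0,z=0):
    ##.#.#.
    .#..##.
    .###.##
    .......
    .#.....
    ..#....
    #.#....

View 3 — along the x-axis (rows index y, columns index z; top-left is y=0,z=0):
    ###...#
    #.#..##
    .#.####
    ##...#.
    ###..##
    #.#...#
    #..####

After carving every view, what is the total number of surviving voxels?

voxel count = 47

start: 7×7×7 = 343 voxels
carve view 1 (along z, XY-mask fill 32/49): 224 voxels remain
carve view 2 (along y, XZ-mask fill 16/49): 77 voxels remain
carve view 3 (along x, YZ-mask fill 29/49): 47 voxels remain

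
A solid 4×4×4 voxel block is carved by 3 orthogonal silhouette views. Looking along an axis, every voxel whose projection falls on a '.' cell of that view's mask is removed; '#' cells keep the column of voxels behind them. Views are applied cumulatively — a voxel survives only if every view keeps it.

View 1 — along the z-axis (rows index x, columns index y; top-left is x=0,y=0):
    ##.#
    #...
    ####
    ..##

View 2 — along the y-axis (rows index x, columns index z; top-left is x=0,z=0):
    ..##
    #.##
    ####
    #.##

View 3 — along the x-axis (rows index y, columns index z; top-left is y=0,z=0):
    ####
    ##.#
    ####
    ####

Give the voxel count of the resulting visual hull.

initial block: 4^3 = 64
after view 1 [z-axis, 10 of 16 cells solid] → remaining = 40
after view 2 [y-axis, 12 of 16 cells solid] → remaining = 31
after view 3 [x-axis, 15 of 16 cells solid] → remaining = 29

remaining voxels: 29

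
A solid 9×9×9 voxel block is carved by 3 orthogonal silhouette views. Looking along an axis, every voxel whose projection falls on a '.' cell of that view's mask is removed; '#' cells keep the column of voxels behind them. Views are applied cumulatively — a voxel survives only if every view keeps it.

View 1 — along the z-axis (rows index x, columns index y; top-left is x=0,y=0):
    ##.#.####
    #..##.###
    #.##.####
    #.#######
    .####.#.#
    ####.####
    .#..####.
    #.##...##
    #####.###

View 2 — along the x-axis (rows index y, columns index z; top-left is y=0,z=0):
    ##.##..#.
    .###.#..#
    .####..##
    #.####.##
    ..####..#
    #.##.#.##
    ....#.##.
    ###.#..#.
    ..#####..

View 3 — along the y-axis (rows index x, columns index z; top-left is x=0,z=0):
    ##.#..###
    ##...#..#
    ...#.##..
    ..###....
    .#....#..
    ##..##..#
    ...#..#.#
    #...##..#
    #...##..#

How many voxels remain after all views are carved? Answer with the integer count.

start: 9×9×9 = 729 voxels
step 1: project along z, AND mask (60/81) → |grid| = 540
step 2: project along x, AND mask (47/81) → |grid| = 311
step 3: project along y, AND mask (34/81) → |grid| = 124

|visual hull| = 124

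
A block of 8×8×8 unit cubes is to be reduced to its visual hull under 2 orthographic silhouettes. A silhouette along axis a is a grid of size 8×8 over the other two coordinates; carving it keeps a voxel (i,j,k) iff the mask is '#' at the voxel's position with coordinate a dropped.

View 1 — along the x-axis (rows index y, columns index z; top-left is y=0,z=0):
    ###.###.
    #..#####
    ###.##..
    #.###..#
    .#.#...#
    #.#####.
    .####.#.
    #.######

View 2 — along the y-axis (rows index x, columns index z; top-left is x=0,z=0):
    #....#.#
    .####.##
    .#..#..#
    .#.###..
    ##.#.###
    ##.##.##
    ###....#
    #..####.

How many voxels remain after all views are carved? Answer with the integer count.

start: 8×8×8 = 512 voxels
carve view 1 (along x, YZ-mask fill 43/64): 344 voxels remain
carve view 2 (along y, XZ-mask fill 37/64): 195 voxels remain

remaining voxels: 195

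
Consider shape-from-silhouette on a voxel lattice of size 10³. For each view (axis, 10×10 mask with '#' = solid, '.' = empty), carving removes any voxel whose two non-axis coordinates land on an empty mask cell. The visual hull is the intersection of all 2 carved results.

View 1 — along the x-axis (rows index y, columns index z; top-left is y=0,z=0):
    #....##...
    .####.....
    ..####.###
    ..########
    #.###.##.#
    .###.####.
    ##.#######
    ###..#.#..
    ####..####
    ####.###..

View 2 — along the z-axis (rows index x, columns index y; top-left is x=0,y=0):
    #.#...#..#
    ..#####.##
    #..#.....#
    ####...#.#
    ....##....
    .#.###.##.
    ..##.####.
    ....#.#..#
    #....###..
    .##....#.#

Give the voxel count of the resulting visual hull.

before carving: 1000 voxels (10×10×10)
step 1: project along x, AND mask (65/100) → |grid| = 650
step 2: project along z, AND mask (45/100) → |grid| = 298

voxel count = 298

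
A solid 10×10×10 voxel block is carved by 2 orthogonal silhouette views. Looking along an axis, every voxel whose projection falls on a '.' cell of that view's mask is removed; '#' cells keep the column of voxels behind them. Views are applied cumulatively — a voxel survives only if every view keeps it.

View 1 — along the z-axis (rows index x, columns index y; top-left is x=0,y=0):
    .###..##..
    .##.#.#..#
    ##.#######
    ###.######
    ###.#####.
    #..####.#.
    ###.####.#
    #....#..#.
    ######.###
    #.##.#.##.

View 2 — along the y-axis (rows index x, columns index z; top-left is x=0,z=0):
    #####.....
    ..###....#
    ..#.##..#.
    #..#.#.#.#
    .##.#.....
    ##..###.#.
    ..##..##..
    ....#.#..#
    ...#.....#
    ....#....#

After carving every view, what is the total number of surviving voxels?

full grid |V| = 1000
  1. axis=2 (XY plane), |mask|=68  ⇒  voxels=680
  2. axis=1 (XZ plane), |mask|=38  ⇒  voxels=257

257 voxels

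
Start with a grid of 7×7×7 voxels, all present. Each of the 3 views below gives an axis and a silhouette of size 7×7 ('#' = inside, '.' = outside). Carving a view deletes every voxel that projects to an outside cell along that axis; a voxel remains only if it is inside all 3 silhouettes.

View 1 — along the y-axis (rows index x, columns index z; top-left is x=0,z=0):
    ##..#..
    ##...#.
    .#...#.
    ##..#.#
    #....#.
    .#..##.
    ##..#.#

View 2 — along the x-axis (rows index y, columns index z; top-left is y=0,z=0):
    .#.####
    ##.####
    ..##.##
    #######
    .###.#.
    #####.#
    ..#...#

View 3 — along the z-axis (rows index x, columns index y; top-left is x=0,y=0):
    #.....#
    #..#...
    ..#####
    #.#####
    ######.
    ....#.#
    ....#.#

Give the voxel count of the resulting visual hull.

initial block: 7^3 = 343
step 1: project along y, AND mask (21/49) → |grid| = 147
step 2: project along x, AND mask (34/49) → |grid| = 93
step 3: project along z, AND mask (25/49) → |grid| = 39

voxel count = 39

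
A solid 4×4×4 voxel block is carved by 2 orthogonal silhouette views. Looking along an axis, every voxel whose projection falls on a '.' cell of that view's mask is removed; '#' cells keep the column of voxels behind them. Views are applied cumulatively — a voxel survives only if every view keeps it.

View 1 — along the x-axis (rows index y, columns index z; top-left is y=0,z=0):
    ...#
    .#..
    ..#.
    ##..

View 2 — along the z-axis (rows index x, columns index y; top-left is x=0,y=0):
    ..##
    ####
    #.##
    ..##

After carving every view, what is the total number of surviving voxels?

|visual hull| = 15

full grid |V| = 64
  1. axis=0 (YZ plane), |mask|=5  ⇒  voxels=20
  2. axis=2 (XY plane), |mask|=11  ⇒  voxels=15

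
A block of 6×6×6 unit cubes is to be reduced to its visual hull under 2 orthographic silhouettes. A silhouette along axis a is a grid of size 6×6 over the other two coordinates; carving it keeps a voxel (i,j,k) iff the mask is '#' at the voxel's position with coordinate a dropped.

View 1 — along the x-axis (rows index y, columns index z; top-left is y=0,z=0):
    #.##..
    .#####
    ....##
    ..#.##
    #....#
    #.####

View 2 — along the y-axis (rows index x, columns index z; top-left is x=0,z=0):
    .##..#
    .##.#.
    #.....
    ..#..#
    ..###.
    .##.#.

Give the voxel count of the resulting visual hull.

|visual hull| = 51

full grid |V| = 216
step 1: project along x, AND mask (20/36) → |grid| = 120
step 2: project along y, AND mask (15/36) → |grid| = 51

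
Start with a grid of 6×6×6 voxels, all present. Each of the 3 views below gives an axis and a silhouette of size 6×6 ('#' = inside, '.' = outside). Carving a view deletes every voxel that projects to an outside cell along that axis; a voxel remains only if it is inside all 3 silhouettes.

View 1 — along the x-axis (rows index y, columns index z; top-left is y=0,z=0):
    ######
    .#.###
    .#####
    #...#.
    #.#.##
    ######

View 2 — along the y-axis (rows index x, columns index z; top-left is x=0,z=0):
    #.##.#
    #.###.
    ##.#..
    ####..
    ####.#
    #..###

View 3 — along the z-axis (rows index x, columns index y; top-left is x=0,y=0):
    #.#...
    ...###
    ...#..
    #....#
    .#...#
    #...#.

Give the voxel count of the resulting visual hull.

before carving: 216 voxels (6×6×6)
after view 1 [x-axis, 27 of 36 cells solid] → remaining = 162
after view 2 [y-axis, 24 of 36 cells solid] → remaining = 103
after view 3 [z-axis, 12 of 36 cells solid] → remaining = 40

voxel count = 40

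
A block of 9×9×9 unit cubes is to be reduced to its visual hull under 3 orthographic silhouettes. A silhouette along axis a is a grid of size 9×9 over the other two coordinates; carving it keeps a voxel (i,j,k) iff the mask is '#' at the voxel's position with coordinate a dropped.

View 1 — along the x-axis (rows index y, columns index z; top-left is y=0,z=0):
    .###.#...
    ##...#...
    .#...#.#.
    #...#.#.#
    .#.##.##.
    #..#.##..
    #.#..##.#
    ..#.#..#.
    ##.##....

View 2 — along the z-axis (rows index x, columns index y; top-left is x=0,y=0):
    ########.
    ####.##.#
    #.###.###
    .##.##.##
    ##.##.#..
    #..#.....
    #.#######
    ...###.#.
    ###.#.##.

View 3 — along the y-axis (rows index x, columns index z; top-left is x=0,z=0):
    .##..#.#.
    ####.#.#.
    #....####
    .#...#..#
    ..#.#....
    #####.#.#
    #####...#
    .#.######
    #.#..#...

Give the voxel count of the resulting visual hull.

start: 9×9×9 = 729 voxels
after view 1 [x-axis, 35 of 81 cells solid] → remaining = 315
after view 2 [z-axis, 53 of 81 cells solid] → remaining = 208
after view 3 [y-axis, 43 of 81 cells solid] → remaining = 110

|visual hull| = 110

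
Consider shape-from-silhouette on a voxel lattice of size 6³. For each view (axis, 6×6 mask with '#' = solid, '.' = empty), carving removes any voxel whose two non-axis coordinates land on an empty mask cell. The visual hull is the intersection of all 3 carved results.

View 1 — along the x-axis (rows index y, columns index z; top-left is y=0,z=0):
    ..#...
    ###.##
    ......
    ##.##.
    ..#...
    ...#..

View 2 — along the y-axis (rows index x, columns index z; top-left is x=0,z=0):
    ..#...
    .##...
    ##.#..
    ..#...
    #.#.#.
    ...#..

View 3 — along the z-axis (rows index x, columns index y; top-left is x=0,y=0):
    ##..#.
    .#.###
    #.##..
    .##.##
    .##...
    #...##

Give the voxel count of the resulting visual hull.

remaining voxels: 16

before carving: 216 voxels (6×6×6)
[1] x-view keeps 12 columns → grid now 72
[2] y-view keeps 11 columns → grid now 26
[3] z-view keeps 19 columns → grid now 16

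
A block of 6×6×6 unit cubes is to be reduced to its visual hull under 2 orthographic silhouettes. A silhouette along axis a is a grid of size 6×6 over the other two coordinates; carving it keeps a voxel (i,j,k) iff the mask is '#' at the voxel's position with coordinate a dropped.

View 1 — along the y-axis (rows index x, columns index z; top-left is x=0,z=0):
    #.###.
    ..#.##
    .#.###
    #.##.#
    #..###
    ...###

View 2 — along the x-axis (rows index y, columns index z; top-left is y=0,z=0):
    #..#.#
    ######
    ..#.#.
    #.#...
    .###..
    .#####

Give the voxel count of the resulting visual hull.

start: 6×6×6 = 216 voxels
V1 y: intersect with XZ mask (22 set) -- 132 left
V2 x: intersect with YZ mask (21 set) -- 77 left

|visual hull| = 77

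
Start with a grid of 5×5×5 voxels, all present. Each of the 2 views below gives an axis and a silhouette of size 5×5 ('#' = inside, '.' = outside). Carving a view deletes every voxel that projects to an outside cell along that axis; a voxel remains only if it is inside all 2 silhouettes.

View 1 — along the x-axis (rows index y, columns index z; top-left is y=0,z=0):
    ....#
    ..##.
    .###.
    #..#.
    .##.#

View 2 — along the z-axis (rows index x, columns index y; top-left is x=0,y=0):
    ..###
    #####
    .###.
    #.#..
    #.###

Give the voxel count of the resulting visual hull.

voxel count = 39

before carving: 125 voxels (5×5×5)
  1. axis=0 (YZ plane), |mask|=11  ⇒  voxels=55
  2. axis=2 (XY plane), |mask|=17  ⇒  voxels=39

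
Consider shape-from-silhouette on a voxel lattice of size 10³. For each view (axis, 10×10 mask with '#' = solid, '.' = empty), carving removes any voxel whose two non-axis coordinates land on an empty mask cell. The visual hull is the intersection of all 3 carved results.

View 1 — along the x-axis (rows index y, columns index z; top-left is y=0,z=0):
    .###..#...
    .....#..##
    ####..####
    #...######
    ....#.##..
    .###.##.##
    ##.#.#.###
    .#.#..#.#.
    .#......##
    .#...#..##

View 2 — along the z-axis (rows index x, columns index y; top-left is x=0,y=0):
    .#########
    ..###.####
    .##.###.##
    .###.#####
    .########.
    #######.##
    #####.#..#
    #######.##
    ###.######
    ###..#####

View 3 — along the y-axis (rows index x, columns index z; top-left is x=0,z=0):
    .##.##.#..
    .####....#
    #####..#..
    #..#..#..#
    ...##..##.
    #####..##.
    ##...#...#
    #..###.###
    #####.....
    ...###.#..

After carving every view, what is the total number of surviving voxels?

192 voxels

initial block: 10^3 = 1000
step 1: project along x, AND mask (50/100) → |grid| = 500
step 2: project along z, AND mask (81/100) → |grid| = 413
step 3: project along y, AND mask (51/100) → |grid| = 192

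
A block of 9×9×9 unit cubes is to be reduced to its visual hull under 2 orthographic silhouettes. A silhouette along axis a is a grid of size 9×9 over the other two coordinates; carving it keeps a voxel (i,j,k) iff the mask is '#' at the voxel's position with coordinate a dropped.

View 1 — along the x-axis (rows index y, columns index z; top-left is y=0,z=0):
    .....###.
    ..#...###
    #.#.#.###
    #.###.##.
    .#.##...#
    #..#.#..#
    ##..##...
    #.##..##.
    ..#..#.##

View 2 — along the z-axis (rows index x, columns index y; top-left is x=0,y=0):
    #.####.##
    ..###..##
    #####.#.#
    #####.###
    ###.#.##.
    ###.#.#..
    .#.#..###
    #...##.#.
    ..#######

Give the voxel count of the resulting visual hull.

initial block: 9^3 = 729
  1. axis=0 (YZ plane), |mask|=40  ⇒  voxels=360
  2. axis=2 (XY plane), |mask|=54  ⇒  voxels=243

voxel count = 243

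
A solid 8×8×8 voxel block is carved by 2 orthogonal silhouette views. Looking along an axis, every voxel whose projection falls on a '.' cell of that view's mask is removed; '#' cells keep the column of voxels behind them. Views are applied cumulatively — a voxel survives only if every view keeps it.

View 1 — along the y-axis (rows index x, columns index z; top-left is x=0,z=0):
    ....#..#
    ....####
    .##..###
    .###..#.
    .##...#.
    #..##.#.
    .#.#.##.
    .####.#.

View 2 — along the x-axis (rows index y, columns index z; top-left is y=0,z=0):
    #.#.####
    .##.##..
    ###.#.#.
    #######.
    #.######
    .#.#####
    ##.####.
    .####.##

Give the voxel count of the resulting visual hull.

|visual hull| = 190

full grid |V| = 512
step 1: project along y, AND mask (31/64) → |grid| = 248
step 2: project along x, AND mask (47/64) → |grid| = 190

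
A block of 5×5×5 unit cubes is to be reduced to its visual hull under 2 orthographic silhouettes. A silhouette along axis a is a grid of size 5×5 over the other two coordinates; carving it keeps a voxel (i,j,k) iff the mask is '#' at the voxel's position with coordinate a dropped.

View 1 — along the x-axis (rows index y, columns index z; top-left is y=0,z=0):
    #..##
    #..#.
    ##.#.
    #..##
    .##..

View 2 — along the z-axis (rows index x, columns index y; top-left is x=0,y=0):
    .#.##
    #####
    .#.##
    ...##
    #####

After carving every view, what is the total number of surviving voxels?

before carving: 125 voxels (5×5×5)
[1] x-view keeps 13 columns → grid now 65
[2] z-view keeps 18 columns → grid now 45

45 voxels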